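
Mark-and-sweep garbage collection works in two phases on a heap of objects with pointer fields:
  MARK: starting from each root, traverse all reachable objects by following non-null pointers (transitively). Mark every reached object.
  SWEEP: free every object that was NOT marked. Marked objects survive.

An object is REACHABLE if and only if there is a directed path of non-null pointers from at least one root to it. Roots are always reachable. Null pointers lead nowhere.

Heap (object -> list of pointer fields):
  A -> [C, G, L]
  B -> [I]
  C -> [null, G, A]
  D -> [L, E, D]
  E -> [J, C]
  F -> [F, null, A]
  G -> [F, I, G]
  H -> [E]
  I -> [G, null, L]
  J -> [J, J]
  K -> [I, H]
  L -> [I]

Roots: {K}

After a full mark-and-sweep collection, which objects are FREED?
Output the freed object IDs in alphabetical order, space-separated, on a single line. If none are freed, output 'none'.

Answer: B D

Derivation:
Roots: K
Mark K: refs=I H, marked=K
Mark I: refs=G null L, marked=I K
Mark H: refs=E, marked=H I K
Mark G: refs=F I G, marked=G H I K
Mark L: refs=I, marked=G H I K L
Mark E: refs=J C, marked=E G H I K L
Mark F: refs=F null A, marked=E F G H I K L
Mark J: refs=J J, marked=E F G H I J K L
Mark C: refs=null G A, marked=C E F G H I J K L
Mark A: refs=C G L, marked=A C E F G H I J K L
Unmarked (collected): B D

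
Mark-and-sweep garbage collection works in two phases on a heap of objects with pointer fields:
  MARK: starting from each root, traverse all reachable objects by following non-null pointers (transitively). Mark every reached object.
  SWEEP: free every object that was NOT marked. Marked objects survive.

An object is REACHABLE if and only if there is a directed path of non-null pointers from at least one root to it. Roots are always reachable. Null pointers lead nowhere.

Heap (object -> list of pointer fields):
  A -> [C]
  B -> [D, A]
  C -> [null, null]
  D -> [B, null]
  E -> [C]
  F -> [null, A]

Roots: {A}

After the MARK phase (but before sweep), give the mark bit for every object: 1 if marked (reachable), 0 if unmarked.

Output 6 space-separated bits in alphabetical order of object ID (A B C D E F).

Answer: 1 0 1 0 0 0

Derivation:
Roots: A
Mark A: refs=C, marked=A
Mark C: refs=null null, marked=A C
Unmarked (collected): B D E F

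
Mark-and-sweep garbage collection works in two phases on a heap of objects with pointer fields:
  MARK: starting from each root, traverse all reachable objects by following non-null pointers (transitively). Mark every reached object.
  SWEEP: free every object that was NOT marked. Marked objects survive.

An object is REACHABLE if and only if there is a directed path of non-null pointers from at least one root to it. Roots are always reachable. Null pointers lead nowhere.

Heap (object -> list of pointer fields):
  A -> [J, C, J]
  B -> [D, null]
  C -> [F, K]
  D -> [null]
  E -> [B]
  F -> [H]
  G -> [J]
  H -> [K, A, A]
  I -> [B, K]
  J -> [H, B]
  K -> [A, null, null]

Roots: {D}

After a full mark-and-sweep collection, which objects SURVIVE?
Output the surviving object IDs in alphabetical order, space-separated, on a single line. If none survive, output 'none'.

Roots: D
Mark D: refs=null, marked=D
Unmarked (collected): A B C E F G H I J K

Answer: D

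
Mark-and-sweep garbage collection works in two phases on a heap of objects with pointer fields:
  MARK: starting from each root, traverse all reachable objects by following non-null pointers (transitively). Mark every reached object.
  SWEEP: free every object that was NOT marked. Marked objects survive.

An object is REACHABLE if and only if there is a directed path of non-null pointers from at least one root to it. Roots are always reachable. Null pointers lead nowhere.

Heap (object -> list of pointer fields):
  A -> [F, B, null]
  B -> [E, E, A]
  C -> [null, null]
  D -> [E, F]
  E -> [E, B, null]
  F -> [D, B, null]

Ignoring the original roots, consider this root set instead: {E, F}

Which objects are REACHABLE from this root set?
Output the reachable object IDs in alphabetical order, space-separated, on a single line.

Roots: E F
Mark E: refs=E B null, marked=E
Mark F: refs=D B null, marked=E F
Mark B: refs=E E A, marked=B E F
Mark D: refs=E F, marked=B D E F
Mark A: refs=F B null, marked=A B D E F
Unmarked (collected): C

Answer: A B D E F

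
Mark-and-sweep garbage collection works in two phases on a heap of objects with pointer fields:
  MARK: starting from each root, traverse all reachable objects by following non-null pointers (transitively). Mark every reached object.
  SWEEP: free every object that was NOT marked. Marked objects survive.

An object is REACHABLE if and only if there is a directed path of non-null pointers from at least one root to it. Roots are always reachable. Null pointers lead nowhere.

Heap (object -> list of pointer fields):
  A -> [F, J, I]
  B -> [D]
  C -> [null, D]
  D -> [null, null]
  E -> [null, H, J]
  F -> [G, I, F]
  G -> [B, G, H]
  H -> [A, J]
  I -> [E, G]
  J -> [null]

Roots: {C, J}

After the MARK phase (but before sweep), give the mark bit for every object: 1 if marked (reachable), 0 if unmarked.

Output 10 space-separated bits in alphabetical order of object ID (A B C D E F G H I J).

Roots: C J
Mark C: refs=null D, marked=C
Mark J: refs=null, marked=C J
Mark D: refs=null null, marked=C D J
Unmarked (collected): A B E F G H I

Answer: 0 0 1 1 0 0 0 0 0 1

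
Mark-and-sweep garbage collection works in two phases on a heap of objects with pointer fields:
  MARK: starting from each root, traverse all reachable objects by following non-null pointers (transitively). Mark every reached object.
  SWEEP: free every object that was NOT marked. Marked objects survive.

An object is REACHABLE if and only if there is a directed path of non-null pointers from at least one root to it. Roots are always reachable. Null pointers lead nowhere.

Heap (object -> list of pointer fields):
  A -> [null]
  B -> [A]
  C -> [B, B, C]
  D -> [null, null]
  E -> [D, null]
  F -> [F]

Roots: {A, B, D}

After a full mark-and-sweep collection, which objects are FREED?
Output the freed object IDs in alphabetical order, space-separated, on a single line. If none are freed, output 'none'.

Roots: A B D
Mark A: refs=null, marked=A
Mark B: refs=A, marked=A B
Mark D: refs=null null, marked=A B D
Unmarked (collected): C E F

Answer: C E F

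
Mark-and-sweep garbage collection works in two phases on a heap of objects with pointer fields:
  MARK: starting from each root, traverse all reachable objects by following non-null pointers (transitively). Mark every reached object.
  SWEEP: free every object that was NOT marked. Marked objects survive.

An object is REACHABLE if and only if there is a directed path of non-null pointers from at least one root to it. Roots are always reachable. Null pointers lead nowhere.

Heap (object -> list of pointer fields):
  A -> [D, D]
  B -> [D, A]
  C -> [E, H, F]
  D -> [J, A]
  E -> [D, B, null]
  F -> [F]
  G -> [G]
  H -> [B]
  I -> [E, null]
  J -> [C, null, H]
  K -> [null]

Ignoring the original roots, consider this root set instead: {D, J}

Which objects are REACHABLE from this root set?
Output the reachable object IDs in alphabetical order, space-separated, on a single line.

Roots: D J
Mark D: refs=J A, marked=D
Mark J: refs=C null H, marked=D J
Mark A: refs=D D, marked=A D J
Mark C: refs=E H F, marked=A C D J
Mark H: refs=B, marked=A C D H J
Mark E: refs=D B null, marked=A C D E H J
Mark F: refs=F, marked=A C D E F H J
Mark B: refs=D A, marked=A B C D E F H J
Unmarked (collected): G I K

Answer: A B C D E F H J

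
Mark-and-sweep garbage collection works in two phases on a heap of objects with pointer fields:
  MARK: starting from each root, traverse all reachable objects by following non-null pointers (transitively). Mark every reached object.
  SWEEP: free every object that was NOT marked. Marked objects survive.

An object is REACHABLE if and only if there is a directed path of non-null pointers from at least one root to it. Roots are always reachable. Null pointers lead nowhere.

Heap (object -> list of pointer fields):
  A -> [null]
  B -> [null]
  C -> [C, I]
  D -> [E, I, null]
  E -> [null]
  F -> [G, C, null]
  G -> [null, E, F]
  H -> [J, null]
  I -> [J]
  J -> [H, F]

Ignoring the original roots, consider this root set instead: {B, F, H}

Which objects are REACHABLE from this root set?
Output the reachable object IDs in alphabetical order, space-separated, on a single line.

Roots: B F H
Mark B: refs=null, marked=B
Mark F: refs=G C null, marked=B F
Mark H: refs=J null, marked=B F H
Mark G: refs=null E F, marked=B F G H
Mark C: refs=C I, marked=B C F G H
Mark J: refs=H F, marked=B C F G H J
Mark E: refs=null, marked=B C E F G H J
Mark I: refs=J, marked=B C E F G H I J
Unmarked (collected): A D

Answer: B C E F G H I J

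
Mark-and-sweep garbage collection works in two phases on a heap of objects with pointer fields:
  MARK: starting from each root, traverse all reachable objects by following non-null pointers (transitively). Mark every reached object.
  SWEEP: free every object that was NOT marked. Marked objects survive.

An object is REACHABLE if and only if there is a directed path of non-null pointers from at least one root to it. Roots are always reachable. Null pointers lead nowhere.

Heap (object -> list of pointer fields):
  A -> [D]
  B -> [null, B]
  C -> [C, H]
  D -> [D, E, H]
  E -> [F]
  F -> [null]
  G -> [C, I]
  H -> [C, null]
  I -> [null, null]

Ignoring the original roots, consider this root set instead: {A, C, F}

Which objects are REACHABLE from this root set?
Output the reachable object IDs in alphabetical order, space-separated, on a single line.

Roots: A C F
Mark A: refs=D, marked=A
Mark C: refs=C H, marked=A C
Mark F: refs=null, marked=A C F
Mark D: refs=D E H, marked=A C D F
Mark H: refs=C null, marked=A C D F H
Mark E: refs=F, marked=A C D E F H
Unmarked (collected): B G I

Answer: A C D E F H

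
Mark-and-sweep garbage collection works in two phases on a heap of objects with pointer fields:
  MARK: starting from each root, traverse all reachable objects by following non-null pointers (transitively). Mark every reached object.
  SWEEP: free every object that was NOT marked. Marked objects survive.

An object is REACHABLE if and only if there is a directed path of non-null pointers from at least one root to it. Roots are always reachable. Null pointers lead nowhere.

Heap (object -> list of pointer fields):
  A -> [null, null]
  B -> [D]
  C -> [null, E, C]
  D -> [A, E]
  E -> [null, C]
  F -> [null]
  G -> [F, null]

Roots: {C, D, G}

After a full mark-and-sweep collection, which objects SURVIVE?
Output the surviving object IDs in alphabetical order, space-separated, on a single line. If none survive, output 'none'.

Answer: A C D E F G

Derivation:
Roots: C D G
Mark C: refs=null E C, marked=C
Mark D: refs=A E, marked=C D
Mark G: refs=F null, marked=C D G
Mark E: refs=null C, marked=C D E G
Mark A: refs=null null, marked=A C D E G
Mark F: refs=null, marked=A C D E F G
Unmarked (collected): B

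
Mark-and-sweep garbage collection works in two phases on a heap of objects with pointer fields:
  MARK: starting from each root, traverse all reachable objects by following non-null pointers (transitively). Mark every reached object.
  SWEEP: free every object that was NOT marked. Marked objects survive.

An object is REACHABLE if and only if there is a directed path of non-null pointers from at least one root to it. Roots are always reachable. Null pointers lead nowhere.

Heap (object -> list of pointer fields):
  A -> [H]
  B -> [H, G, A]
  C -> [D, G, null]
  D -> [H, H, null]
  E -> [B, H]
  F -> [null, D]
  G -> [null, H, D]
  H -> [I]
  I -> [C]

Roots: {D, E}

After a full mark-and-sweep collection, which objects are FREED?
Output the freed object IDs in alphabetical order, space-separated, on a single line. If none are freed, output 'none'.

Roots: D E
Mark D: refs=H H null, marked=D
Mark E: refs=B H, marked=D E
Mark H: refs=I, marked=D E H
Mark B: refs=H G A, marked=B D E H
Mark I: refs=C, marked=B D E H I
Mark G: refs=null H D, marked=B D E G H I
Mark A: refs=H, marked=A B D E G H I
Mark C: refs=D G null, marked=A B C D E G H I
Unmarked (collected): F

Answer: F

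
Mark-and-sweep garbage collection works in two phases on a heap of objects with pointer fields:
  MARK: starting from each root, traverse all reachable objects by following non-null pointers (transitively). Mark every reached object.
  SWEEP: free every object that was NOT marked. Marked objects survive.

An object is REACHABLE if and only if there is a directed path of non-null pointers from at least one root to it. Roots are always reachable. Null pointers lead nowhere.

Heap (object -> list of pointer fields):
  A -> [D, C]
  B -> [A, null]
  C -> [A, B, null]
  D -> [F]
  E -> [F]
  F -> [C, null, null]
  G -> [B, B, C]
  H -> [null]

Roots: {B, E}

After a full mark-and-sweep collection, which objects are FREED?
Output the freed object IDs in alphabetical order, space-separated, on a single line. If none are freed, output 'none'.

Roots: B E
Mark B: refs=A null, marked=B
Mark E: refs=F, marked=B E
Mark A: refs=D C, marked=A B E
Mark F: refs=C null null, marked=A B E F
Mark D: refs=F, marked=A B D E F
Mark C: refs=A B null, marked=A B C D E F
Unmarked (collected): G H

Answer: G H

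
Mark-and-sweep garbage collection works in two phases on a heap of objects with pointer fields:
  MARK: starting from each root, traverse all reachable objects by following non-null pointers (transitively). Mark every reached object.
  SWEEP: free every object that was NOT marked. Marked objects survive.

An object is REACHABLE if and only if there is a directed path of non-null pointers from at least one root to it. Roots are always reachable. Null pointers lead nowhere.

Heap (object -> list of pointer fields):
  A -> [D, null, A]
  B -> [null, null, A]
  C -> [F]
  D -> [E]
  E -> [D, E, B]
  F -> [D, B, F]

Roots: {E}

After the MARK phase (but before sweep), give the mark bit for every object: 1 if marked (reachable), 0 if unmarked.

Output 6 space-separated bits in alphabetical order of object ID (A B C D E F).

Answer: 1 1 0 1 1 0

Derivation:
Roots: E
Mark E: refs=D E B, marked=E
Mark D: refs=E, marked=D E
Mark B: refs=null null A, marked=B D E
Mark A: refs=D null A, marked=A B D E
Unmarked (collected): C F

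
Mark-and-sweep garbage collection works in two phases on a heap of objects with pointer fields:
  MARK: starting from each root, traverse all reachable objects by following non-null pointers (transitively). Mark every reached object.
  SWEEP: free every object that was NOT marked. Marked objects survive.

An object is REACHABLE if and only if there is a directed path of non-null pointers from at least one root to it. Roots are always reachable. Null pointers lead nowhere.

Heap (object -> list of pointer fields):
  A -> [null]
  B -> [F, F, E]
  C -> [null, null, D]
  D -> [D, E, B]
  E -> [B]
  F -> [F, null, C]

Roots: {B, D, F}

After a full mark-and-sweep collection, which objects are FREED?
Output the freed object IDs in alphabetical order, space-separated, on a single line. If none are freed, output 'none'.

Answer: A

Derivation:
Roots: B D F
Mark B: refs=F F E, marked=B
Mark D: refs=D E B, marked=B D
Mark F: refs=F null C, marked=B D F
Mark E: refs=B, marked=B D E F
Mark C: refs=null null D, marked=B C D E F
Unmarked (collected): A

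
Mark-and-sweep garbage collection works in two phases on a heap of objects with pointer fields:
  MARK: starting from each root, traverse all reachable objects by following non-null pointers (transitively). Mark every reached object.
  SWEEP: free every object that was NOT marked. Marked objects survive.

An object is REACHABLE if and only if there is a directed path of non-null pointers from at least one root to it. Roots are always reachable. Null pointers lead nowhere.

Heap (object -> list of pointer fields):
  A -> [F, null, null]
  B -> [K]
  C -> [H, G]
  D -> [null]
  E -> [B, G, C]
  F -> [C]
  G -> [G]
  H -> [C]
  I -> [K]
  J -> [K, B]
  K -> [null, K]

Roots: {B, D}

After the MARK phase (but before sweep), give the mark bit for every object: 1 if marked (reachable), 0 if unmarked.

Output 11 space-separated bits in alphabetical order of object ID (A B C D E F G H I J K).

Answer: 0 1 0 1 0 0 0 0 0 0 1

Derivation:
Roots: B D
Mark B: refs=K, marked=B
Mark D: refs=null, marked=B D
Mark K: refs=null K, marked=B D K
Unmarked (collected): A C E F G H I J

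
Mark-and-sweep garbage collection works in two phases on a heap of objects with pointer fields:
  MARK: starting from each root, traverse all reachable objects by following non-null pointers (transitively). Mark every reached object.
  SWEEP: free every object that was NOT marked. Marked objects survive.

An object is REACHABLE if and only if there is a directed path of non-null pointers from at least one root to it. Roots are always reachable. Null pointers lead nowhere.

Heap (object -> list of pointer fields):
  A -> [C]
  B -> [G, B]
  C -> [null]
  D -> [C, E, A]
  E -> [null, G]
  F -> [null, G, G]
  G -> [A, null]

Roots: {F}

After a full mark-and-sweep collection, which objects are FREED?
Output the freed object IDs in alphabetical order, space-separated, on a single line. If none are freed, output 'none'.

Roots: F
Mark F: refs=null G G, marked=F
Mark G: refs=A null, marked=F G
Mark A: refs=C, marked=A F G
Mark C: refs=null, marked=A C F G
Unmarked (collected): B D E

Answer: B D E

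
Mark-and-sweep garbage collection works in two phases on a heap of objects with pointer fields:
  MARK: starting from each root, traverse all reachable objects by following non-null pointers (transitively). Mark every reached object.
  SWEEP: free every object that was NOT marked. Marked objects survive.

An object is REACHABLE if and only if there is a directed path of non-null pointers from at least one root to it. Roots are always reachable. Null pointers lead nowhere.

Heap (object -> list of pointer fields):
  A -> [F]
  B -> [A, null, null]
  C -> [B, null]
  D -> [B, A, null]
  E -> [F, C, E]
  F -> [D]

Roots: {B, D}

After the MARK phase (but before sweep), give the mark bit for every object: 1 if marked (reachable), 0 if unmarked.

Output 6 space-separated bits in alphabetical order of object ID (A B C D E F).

Answer: 1 1 0 1 0 1

Derivation:
Roots: B D
Mark B: refs=A null null, marked=B
Mark D: refs=B A null, marked=B D
Mark A: refs=F, marked=A B D
Mark F: refs=D, marked=A B D F
Unmarked (collected): C E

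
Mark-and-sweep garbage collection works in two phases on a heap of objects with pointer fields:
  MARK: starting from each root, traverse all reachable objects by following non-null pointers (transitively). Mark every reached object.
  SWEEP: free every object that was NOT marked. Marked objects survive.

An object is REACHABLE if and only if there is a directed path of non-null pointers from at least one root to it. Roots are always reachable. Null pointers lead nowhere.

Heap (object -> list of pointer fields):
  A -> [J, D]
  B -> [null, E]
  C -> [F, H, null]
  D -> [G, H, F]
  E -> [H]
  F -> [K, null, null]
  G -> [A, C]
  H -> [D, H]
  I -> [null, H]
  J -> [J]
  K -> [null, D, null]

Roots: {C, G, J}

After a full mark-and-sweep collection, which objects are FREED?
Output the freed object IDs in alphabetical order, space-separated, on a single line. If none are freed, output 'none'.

Roots: C G J
Mark C: refs=F H null, marked=C
Mark G: refs=A C, marked=C G
Mark J: refs=J, marked=C G J
Mark F: refs=K null null, marked=C F G J
Mark H: refs=D H, marked=C F G H J
Mark A: refs=J D, marked=A C F G H J
Mark K: refs=null D null, marked=A C F G H J K
Mark D: refs=G H F, marked=A C D F G H J K
Unmarked (collected): B E I

Answer: B E I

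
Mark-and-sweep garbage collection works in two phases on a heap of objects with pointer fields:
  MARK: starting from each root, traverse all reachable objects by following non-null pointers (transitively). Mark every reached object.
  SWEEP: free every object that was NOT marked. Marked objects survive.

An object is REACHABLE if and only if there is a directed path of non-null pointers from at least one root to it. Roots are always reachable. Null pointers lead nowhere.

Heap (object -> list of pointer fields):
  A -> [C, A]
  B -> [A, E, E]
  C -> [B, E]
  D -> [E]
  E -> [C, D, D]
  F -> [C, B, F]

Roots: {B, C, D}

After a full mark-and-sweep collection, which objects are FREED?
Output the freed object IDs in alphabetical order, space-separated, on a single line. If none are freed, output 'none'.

Roots: B C D
Mark B: refs=A E E, marked=B
Mark C: refs=B E, marked=B C
Mark D: refs=E, marked=B C D
Mark A: refs=C A, marked=A B C D
Mark E: refs=C D D, marked=A B C D E
Unmarked (collected): F

Answer: F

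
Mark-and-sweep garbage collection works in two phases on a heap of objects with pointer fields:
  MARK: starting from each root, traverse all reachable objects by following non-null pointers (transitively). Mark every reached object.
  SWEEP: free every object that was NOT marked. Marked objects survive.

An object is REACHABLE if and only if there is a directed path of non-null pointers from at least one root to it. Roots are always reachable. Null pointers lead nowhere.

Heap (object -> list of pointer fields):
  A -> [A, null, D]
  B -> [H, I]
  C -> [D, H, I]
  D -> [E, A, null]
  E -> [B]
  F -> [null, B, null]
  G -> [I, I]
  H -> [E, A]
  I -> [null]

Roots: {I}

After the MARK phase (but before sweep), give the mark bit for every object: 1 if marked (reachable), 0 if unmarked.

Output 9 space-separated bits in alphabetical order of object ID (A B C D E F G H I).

Answer: 0 0 0 0 0 0 0 0 1

Derivation:
Roots: I
Mark I: refs=null, marked=I
Unmarked (collected): A B C D E F G H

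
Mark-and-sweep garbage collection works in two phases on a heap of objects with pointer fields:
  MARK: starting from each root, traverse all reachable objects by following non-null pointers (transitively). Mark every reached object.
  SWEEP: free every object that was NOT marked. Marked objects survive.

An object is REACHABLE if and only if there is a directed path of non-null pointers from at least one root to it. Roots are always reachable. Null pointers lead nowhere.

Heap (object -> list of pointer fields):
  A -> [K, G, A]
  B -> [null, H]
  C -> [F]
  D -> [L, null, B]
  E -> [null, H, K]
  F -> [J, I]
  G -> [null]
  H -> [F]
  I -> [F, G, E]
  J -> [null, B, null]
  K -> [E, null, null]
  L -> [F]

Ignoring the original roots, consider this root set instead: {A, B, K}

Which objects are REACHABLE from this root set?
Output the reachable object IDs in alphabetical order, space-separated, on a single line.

Answer: A B E F G H I J K

Derivation:
Roots: A B K
Mark A: refs=K G A, marked=A
Mark B: refs=null H, marked=A B
Mark K: refs=E null null, marked=A B K
Mark G: refs=null, marked=A B G K
Mark H: refs=F, marked=A B G H K
Mark E: refs=null H K, marked=A B E G H K
Mark F: refs=J I, marked=A B E F G H K
Mark J: refs=null B null, marked=A B E F G H J K
Mark I: refs=F G E, marked=A B E F G H I J K
Unmarked (collected): C D L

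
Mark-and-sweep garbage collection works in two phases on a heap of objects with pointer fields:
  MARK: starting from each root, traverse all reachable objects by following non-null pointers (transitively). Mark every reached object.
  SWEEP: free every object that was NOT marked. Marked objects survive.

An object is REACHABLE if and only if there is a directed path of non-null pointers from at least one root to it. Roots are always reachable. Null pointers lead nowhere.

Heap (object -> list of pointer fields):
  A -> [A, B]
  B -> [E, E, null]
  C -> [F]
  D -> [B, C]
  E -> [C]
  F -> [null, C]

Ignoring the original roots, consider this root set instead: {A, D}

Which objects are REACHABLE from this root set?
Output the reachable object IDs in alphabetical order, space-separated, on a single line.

Roots: A D
Mark A: refs=A B, marked=A
Mark D: refs=B C, marked=A D
Mark B: refs=E E null, marked=A B D
Mark C: refs=F, marked=A B C D
Mark E: refs=C, marked=A B C D E
Mark F: refs=null C, marked=A B C D E F
Unmarked (collected): (none)

Answer: A B C D E F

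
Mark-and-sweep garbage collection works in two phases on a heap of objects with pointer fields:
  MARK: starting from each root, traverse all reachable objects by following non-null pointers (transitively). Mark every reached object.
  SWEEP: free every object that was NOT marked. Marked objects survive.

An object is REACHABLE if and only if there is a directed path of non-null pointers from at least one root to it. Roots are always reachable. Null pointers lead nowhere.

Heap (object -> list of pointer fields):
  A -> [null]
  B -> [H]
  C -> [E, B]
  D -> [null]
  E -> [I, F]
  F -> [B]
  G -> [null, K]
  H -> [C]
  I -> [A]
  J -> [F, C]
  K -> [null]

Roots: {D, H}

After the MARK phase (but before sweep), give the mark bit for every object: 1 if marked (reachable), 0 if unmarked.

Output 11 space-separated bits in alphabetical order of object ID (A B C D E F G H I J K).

Roots: D H
Mark D: refs=null, marked=D
Mark H: refs=C, marked=D H
Mark C: refs=E B, marked=C D H
Mark E: refs=I F, marked=C D E H
Mark B: refs=H, marked=B C D E H
Mark I: refs=A, marked=B C D E H I
Mark F: refs=B, marked=B C D E F H I
Mark A: refs=null, marked=A B C D E F H I
Unmarked (collected): G J K

Answer: 1 1 1 1 1 1 0 1 1 0 0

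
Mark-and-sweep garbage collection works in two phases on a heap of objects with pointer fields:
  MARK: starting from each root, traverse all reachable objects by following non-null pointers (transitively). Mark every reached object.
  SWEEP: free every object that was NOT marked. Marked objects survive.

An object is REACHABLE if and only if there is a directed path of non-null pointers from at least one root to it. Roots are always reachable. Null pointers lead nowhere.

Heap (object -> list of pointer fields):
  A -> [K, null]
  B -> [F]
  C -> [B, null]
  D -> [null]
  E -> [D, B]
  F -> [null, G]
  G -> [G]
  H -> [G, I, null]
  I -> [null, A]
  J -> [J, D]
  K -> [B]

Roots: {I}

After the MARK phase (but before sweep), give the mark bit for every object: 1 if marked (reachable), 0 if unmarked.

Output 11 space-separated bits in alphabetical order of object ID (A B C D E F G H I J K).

Answer: 1 1 0 0 0 1 1 0 1 0 1

Derivation:
Roots: I
Mark I: refs=null A, marked=I
Mark A: refs=K null, marked=A I
Mark K: refs=B, marked=A I K
Mark B: refs=F, marked=A B I K
Mark F: refs=null G, marked=A B F I K
Mark G: refs=G, marked=A B F G I K
Unmarked (collected): C D E H J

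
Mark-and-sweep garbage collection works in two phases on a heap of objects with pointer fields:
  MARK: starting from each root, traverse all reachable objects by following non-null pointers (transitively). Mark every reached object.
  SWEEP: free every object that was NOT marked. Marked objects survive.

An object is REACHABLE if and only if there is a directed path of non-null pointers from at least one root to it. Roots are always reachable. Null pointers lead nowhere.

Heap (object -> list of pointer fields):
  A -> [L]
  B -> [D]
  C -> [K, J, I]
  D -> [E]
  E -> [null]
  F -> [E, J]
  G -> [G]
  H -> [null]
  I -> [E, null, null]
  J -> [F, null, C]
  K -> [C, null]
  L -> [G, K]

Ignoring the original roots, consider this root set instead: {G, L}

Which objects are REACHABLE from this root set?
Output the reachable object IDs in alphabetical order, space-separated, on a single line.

Answer: C E F G I J K L

Derivation:
Roots: G L
Mark G: refs=G, marked=G
Mark L: refs=G K, marked=G L
Mark K: refs=C null, marked=G K L
Mark C: refs=K J I, marked=C G K L
Mark J: refs=F null C, marked=C G J K L
Mark I: refs=E null null, marked=C G I J K L
Mark F: refs=E J, marked=C F G I J K L
Mark E: refs=null, marked=C E F G I J K L
Unmarked (collected): A B D H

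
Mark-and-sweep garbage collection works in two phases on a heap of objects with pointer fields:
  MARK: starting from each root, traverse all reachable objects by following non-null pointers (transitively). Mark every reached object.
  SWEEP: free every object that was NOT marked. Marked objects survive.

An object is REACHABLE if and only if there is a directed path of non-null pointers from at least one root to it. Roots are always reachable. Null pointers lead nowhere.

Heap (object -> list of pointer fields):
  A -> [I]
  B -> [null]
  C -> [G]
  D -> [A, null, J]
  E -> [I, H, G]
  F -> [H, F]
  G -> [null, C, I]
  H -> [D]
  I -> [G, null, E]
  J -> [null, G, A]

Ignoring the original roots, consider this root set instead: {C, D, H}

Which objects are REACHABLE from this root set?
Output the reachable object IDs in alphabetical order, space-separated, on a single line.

Answer: A C D E G H I J

Derivation:
Roots: C D H
Mark C: refs=G, marked=C
Mark D: refs=A null J, marked=C D
Mark H: refs=D, marked=C D H
Mark G: refs=null C I, marked=C D G H
Mark A: refs=I, marked=A C D G H
Mark J: refs=null G A, marked=A C D G H J
Mark I: refs=G null E, marked=A C D G H I J
Mark E: refs=I H G, marked=A C D E G H I J
Unmarked (collected): B F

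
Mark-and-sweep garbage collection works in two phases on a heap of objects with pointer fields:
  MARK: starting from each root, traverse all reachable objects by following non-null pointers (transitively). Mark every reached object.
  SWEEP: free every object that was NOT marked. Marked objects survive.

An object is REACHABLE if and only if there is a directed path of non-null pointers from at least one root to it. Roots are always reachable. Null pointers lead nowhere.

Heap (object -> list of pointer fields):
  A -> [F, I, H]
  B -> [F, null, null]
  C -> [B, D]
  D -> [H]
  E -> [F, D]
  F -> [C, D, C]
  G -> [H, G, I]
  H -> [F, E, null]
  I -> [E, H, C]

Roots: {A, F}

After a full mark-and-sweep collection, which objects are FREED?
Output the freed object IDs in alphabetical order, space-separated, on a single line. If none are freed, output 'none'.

Roots: A F
Mark A: refs=F I H, marked=A
Mark F: refs=C D C, marked=A F
Mark I: refs=E H C, marked=A F I
Mark H: refs=F E null, marked=A F H I
Mark C: refs=B D, marked=A C F H I
Mark D: refs=H, marked=A C D F H I
Mark E: refs=F D, marked=A C D E F H I
Mark B: refs=F null null, marked=A B C D E F H I
Unmarked (collected): G

Answer: G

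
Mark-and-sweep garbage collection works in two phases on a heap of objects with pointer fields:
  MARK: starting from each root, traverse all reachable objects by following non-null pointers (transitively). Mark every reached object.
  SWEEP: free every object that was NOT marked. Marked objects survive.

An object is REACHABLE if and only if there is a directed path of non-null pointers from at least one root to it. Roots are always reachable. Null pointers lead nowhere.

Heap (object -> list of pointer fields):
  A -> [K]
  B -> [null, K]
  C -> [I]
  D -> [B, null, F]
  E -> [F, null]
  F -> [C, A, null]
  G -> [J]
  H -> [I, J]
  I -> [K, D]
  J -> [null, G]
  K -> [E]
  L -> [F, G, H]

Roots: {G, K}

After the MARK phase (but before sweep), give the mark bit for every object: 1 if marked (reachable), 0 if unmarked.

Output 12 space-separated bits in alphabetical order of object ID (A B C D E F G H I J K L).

Answer: 1 1 1 1 1 1 1 0 1 1 1 0

Derivation:
Roots: G K
Mark G: refs=J, marked=G
Mark K: refs=E, marked=G K
Mark J: refs=null G, marked=G J K
Mark E: refs=F null, marked=E G J K
Mark F: refs=C A null, marked=E F G J K
Mark C: refs=I, marked=C E F G J K
Mark A: refs=K, marked=A C E F G J K
Mark I: refs=K D, marked=A C E F G I J K
Mark D: refs=B null F, marked=A C D E F G I J K
Mark B: refs=null K, marked=A B C D E F G I J K
Unmarked (collected): H L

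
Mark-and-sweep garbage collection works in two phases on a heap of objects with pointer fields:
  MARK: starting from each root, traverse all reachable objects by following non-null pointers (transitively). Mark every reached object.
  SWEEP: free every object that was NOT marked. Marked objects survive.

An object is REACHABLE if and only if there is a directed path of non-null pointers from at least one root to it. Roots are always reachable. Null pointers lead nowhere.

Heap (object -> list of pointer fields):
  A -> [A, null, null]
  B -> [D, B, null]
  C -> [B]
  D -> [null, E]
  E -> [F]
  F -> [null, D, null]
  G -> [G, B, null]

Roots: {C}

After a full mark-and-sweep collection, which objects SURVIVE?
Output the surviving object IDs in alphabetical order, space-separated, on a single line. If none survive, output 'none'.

Roots: C
Mark C: refs=B, marked=C
Mark B: refs=D B null, marked=B C
Mark D: refs=null E, marked=B C D
Mark E: refs=F, marked=B C D E
Mark F: refs=null D null, marked=B C D E F
Unmarked (collected): A G

Answer: B C D E F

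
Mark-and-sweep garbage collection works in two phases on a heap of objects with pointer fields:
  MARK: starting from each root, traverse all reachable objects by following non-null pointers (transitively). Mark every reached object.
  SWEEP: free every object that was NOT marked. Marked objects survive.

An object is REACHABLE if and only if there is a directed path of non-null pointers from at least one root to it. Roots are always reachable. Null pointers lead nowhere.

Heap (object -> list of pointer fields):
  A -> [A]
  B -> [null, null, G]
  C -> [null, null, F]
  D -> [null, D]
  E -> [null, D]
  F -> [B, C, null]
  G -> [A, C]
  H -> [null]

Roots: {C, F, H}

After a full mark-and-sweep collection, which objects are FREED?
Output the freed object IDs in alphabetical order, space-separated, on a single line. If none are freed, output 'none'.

Roots: C F H
Mark C: refs=null null F, marked=C
Mark F: refs=B C null, marked=C F
Mark H: refs=null, marked=C F H
Mark B: refs=null null G, marked=B C F H
Mark G: refs=A C, marked=B C F G H
Mark A: refs=A, marked=A B C F G H
Unmarked (collected): D E

Answer: D E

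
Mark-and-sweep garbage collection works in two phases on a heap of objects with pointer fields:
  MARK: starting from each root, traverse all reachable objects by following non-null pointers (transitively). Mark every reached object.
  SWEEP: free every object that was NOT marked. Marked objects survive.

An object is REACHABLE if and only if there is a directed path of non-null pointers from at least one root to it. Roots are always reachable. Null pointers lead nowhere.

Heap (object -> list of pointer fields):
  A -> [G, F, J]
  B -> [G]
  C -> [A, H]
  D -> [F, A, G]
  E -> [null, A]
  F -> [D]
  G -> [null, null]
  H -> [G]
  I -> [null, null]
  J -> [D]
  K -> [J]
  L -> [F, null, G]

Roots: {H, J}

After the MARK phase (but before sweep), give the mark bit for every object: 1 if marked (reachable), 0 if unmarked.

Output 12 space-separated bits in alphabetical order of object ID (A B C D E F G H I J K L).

Roots: H J
Mark H: refs=G, marked=H
Mark J: refs=D, marked=H J
Mark G: refs=null null, marked=G H J
Mark D: refs=F A G, marked=D G H J
Mark F: refs=D, marked=D F G H J
Mark A: refs=G F J, marked=A D F G H J
Unmarked (collected): B C E I K L

Answer: 1 0 0 1 0 1 1 1 0 1 0 0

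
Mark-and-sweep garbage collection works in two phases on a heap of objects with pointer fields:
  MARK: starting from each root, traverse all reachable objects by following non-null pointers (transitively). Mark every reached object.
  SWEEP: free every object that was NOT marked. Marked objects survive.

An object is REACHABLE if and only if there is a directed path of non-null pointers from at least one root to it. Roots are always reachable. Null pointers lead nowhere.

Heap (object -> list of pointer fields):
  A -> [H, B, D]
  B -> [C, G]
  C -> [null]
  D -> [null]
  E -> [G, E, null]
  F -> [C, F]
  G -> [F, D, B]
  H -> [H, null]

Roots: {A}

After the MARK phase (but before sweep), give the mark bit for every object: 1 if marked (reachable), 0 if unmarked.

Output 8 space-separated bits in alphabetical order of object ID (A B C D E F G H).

Roots: A
Mark A: refs=H B D, marked=A
Mark H: refs=H null, marked=A H
Mark B: refs=C G, marked=A B H
Mark D: refs=null, marked=A B D H
Mark C: refs=null, marked=A B C D H
Mark G: refs=F D B, marked=A B C D G H
Mark F: refs=C F, marked=A B C D F G H
Unmarked (collected): E

Answer: 1 1 1 1 0 1 1 1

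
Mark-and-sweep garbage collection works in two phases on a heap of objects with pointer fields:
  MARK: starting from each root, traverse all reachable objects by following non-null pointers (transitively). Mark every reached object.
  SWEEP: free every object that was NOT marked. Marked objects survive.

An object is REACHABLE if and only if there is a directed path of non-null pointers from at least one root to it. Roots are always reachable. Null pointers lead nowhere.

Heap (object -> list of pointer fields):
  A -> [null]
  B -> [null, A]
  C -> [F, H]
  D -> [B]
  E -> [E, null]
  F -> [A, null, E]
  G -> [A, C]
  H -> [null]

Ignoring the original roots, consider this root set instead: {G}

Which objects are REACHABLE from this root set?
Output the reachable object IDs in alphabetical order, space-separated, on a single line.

Answer: A C E F G H

Derivation:
Roots: G
Mark G: refs=A C, marked=G
Mark A: refs=null, marked=A G
Mark C: refs=F H, marked=A C G
Mark F: refs=A null E, marked=A C F G
Mark H: refs=null, marked=A C F G H
Mark E: refs=E null, marked=A C E F G H
Unmarked (collected): B D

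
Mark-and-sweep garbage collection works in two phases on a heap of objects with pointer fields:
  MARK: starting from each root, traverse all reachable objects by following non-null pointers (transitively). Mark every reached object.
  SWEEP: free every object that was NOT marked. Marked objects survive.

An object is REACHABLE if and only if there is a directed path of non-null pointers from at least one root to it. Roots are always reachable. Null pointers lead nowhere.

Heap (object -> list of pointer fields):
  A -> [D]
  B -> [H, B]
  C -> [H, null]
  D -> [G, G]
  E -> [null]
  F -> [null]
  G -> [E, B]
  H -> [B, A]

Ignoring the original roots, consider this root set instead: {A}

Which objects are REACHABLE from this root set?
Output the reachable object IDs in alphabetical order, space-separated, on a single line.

Roots: A
Mark A: refs=D, marked=A
Mark D: refs=G G, marked=A D
Mark G: refs=E B, marked=A D G
Mark E: refs=null, marked=A D E G
Mark B: refs=H B, marked=A B D E G
Mark H: refs=B A, marked=A B D E G H
Unmarked (collected): C F

Answer: A B D E G H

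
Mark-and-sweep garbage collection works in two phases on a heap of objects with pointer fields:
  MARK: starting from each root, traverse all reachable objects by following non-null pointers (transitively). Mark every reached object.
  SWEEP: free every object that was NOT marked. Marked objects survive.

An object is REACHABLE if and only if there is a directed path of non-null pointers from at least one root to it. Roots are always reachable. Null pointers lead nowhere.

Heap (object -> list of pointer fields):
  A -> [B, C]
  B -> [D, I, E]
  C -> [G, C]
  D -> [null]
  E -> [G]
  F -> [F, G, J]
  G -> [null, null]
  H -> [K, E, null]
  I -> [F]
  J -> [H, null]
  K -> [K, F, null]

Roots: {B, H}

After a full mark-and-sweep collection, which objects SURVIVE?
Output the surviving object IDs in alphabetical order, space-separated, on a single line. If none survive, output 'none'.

Roots: B H
Mark B: refs=D I E, marked=B
Mark H: refs=K E null, marked=B H
Mark D: refs=null, marked=B D H
Mark I: refs=F, marked=B D H I
Mark E: refs=G, marked=B D E H I
Mark K: refs=K F null, marked=B D E H I K
Mark F: refs=F G J, marked=B D E F H I K
Mark G: refs=null null, marked=B D E F G H I K
Mark J: refs=H null, marked=B D E F G H I J K
Unmarked (collected): A C

Answer: B D E F G H I J K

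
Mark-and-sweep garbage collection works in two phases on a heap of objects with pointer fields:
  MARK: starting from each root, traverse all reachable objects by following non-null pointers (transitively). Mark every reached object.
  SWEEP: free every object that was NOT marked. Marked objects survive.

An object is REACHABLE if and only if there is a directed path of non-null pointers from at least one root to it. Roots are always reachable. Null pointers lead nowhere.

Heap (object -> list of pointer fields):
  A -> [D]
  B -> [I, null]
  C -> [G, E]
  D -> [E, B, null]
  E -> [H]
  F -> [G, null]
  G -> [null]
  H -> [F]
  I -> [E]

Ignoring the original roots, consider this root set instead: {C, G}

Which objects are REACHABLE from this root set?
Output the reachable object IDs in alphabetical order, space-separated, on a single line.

Roots: C G
Mark C: refs=G E, marked=C
Mark G: refs=null, marked=C G
Mark E: refs=H, marked=C E G
Mark H: refs=F, marked=C E G H
Mark F: refs=G null, marked=C E F G H
Unmarked (collected): A B D I

Answer: C E F G H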